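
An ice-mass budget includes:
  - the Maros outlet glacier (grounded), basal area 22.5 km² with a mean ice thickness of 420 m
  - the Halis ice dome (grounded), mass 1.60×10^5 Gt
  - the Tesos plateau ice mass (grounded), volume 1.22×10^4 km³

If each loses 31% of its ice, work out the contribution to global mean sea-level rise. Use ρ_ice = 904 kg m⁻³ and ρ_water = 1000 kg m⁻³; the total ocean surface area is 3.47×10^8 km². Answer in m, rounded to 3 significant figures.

≈ 0.153 m

Maros: ice volume = 22.5 km² × 420 m = 9.450 km³; 0.31 × 9.450 × (904/1000) = 2.648 km³ of water.
Halis: 0.31 × 1.60×10^5 Gt = 4.960×10^16 kg; dividing by ρ_w = 1000 kg m⁻³ gives 4.960×10^13 m³ of water.
Tesos: 0.31 × 1.22×10^4 km³ × (904/1000) = 3419 km³ of water.
Total added water ≈ 5.302×10^13 m³ over 3.47×10^14 m² → Δh = 0.153 m.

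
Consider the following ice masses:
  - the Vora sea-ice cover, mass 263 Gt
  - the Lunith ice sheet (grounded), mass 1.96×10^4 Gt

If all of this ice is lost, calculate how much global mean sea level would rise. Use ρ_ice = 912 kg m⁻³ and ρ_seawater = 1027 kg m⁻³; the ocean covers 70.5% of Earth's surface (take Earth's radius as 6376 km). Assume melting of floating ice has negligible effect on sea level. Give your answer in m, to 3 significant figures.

≈ 0.0530 m

The Vora sea-ice cover is floating and already displaces its own weight of water, so its melt adds essentially nothing to sea level.
Lunith: 1.96×10^4 Gt = 1.960×10^16 kg; dividing by ρ_w = 1027 kg m⁻³ gives 1.908×10^13 m³ of water.
Total added water ≈ 1.908×10^13 m³ over 3.60×10^14 m² → Δh = 0.0530 m.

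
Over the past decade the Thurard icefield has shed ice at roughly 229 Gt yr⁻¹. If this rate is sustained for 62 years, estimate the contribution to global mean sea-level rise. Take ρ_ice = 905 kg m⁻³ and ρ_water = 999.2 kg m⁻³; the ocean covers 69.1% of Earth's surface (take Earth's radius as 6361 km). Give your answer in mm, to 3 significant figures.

Total mass lost = 229 Gt/yr × 62 yr = 1.420×10^4 Gt = 1.420×10^16 kg.
ρ_w = 999.2 kg m⁻³, so water volume = 1.420×10^16 / 999.2 = 1.421×10^13 m³.
Δh = 1.421×10^13 / 3.51×10^14 = 0.0404 m = 40.4 mm.

≈ 40.4 mm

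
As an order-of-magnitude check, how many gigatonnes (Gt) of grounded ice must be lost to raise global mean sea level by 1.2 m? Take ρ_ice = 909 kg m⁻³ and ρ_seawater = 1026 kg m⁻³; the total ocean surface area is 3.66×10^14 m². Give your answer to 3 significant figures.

Required water volume = Δh × A = 1.2 m × 3.66×10^14 m² = 4.392×10^14 m³.
ρ_w = 1026 kg m⁻³, so the mass of water = 4.392×10^14 m³ × 1026 kg m⁻³ = 4.506×10^17 kg = 4.51×10^5 Gt (and the same mass of ice, by conservation).

≈ 4.51×10^5 Gt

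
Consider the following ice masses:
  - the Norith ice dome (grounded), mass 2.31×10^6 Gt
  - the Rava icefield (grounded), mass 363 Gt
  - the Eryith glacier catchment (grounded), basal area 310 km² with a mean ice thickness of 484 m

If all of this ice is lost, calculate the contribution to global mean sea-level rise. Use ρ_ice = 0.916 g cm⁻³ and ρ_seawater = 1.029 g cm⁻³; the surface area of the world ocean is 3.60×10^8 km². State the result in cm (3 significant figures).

Norith: 2.31×10^6 Gt = 2.310×10^18 kg; dividing by ρ_w = 1.029 g cm⁻³ = 1029 kg m⁻³ gives 2.245×10^15 m³ of water.
Rava: 363 Gt = 3.630×10^14 kg; dividing by ρ_w = 1029 kg m⁻³ gives 3.528×10^11 m³ of water.
Eryith: ice volume = 310 km² × 484 m = 150.0 km³; 150.0 × (916/1029) = 133.6 km³ of water.
Total added water ≈ 2.245×10^15 m³ over 3.60×10^14 m² → Δh = 6.24 m = 624 cm.

≈ 624 cm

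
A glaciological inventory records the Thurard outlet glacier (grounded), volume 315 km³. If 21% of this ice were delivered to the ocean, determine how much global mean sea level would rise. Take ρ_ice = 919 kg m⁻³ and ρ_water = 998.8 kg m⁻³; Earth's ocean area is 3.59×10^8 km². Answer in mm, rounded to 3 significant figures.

Thurard: 0.21 × 315 km³ × (919/998.8) = 60.86 km³ of water.
Spread over 3.59×10^14 m² of ocean, Δh = 6.086×10^10 / 3.59×10^14 = 1.70×10^-4 m = 0.170 mm.

≈ 0.170 mm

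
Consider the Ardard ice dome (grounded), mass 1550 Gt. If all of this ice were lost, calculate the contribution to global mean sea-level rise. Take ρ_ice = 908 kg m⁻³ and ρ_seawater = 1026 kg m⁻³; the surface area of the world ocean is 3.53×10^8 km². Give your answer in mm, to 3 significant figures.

Ardard: 1550 Gt = 1.550×10^15 kg; dividing by ρ_w = 1026 kg m⁻³ gives 1.511×10^12 m³ of water.
Spread over 3.53×10^14 m² of ocean, Δh = 1.511×10^12 / 3.53×10^14 = 4.28×10^-3 m = 4.28 mm.

≈ 4.28 mm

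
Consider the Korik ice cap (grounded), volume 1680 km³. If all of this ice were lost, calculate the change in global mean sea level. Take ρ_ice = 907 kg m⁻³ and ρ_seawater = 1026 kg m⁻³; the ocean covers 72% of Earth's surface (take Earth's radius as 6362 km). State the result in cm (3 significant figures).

≈ 0.406 cm

Korik: 1680 km³ × (907/1026) = 1485 km³ of water.
Spread over 3.66×10^14 m² of ocean, Δh = 1.485×10^12 / 3.66×10^14 = 4.06×10^-3 m = 0.406 cm.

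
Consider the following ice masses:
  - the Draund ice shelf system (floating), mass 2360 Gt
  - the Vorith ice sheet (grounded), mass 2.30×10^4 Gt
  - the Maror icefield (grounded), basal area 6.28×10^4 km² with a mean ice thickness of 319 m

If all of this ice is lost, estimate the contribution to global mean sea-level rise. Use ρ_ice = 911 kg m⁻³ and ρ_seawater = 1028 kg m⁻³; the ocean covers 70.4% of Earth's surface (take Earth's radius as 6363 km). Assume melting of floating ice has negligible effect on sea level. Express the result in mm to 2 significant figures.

The Draund ice shelf system is floating and already displaces its own weight of water, so its melt adds essentially nothing to sea level.
Vorith: 2.30×10^4 Gt = 2.300×10^16 kg; dividing by ρ_w = 1028 kg m⁻³ gives 2.237×10^13 m³ of water.
Maror: ice volume = 6.28×10^4 km² × 319 m = 2.003×10^4 km³; 2.003×10^4 × (911/1028) = 1.775×10^4 km³ of water.
Total added water ≈ 4.013×10^13 m³ over 3.58×10^14 m² → Δh = 0.112 m = 110 mm.

≈ 110 mm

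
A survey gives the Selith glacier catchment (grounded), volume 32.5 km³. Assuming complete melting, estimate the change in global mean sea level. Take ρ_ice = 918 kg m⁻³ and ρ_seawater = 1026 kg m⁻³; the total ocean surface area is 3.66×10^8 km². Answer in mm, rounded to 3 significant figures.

≈ 0.0795 mm

Selith: 32.5 km³ × (918/1026) = 29.08 km³ of water.
Spread over 3.66×10^14 m² of ocean, Δh = 2.908×10^10 / 3.66×10^14 = 7.95×10^-5 m = 0.0795 mm.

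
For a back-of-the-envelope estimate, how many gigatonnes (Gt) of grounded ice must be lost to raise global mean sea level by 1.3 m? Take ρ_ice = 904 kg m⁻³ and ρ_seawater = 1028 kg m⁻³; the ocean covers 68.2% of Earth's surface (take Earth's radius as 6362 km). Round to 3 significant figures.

≈ 4.64×10^5 Gt

Required water volume = Δh × A = 1.3 m × 3.47×10^14 m² = 4.509×10^14 m³.
ρ_w = 1028 kg m⁻³, so the mass of water = 4.509×10^14 m³ × 1028 kg m⁻³ = 4.636×10^17 kg = 4.64×10^5 Gt (and the same mass of ice, by conservation).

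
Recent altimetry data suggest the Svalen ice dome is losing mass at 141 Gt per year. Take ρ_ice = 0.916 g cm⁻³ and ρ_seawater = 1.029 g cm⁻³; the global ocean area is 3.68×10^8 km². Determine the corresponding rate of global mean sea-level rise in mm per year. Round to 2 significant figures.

≈ 0.37 mm/yr

ρ_w = 1.029 g cm⁻³ = 1029 kg m⁻³. Annual water volume added = 141 Gt / ρ_w = 1.410×10^14 kg / 1029 kg m⁻³ = 1.370×10^11 m³.
Δh per year = 1.370×10^11 / 3.68×10^14 = 3.72×10^-4 m = 0.37 mm.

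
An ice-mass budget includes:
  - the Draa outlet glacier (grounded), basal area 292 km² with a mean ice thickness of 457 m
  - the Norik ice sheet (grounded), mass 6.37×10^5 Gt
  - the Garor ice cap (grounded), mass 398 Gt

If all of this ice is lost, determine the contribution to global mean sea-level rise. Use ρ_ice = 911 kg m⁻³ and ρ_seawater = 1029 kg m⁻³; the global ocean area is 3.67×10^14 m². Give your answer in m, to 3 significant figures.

Draa: ice volume = 292 km² × 457 m = 133.4 km³; 133.4 × (911/1029) = 118.1 km³ of water.
Norik: 6.37×10^5 Gt = 6.370×10^17 kg; dividing by ρ_w = 1029 kg m⁻³ gives 6.190×10^14 m³ of water.
Garor: 398 Gt = 3.980×10^14 kg; dividing by ρ_w = 1029 kg m⁻³ gives 3.868×10^11 m³ of water.
Total added water ≈ 6.196×10^14 m³ over 3.67×10^14 m² → Δh = 1.69 m.

≈ 1.69 m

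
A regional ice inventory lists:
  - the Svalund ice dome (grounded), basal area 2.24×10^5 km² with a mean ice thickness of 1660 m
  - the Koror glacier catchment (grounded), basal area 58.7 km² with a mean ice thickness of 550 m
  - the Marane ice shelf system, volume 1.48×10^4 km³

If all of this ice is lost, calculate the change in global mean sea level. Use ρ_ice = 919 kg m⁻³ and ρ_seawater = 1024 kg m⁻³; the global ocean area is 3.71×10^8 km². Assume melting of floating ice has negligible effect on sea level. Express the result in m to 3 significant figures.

≈ 0.900 m

Svalund: ice volume = 2.24×10^5 km² × 1660 m = 3.718×10^5 km³; 3.718×10^5 × (919/1024) = 3.337×10^5 km³ of water.
Koror: ice volume = 58.7 km² × 550 m = 32.28 km³; 32.28 × (919/1024) = 28.97 km³ of water.
The Marane ice shelf system is floating and already displaces its own weight of water, so its melt adds essentially nothing to sea level.
Total added water ≈ 3.337×10^14 m³ over 3.71×10^14 m² → Δh = 0.900 m.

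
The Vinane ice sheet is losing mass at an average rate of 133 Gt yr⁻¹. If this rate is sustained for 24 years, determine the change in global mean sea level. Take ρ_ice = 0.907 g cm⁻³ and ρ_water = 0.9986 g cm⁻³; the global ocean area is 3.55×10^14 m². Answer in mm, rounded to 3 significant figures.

Total mass lost = 133 Gt/yr × 24 yr = 3192 Gt = 3.192×10^15 kg.
ρ_w = 0.9986 g cm⁻³ = 998.6 kg m⁻³, so water volume = 3.192×10^15 / 998.6 = 3.196×10^12 m³.
Δh = 3.196×10^12 / 3.55×10^14 = 9.00×10^-3 m = 9.00 mm.

≈ 9.00 mm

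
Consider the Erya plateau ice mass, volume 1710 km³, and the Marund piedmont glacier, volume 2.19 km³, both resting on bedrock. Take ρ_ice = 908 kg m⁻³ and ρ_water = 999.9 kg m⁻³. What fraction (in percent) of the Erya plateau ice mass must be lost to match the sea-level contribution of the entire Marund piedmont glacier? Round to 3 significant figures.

Equal sea-level rise means equal mass of meltwater, i.e. equal mass of ice lost.
Ice mass of Marund: 1.989×10^12 kg; ice mass of Erya: 1.553×10^15 kg.
Fraction required = 1.989×10^12 / 1.553×10^15 = 1.28×10^-3 → 0.128 %.

≈ 0.128 %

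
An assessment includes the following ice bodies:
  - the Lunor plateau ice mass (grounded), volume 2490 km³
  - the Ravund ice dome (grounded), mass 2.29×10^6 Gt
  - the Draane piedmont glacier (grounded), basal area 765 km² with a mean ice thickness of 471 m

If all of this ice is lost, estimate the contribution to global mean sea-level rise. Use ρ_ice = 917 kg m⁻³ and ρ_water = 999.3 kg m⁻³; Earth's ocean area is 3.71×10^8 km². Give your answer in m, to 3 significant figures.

Lunor: 2490 km³ × (917/999.3) = 2285 km³ of water.
Ravund: 2.29×10^6 Gt = 2.290×10^18 kg; dividing by ρ_w = 999.3 kg m⁻³ gives 2.292×10^15 m³ of water.
Draane: ice volume = 765 km² × 471 m = 360.3 km³; 360.3 × (917/999.3) = 330.6 km³ of water.
Total added water ≈ 2.294×10^15 m³ over 3.71×10^14 m² → Δh = 6.18 m.

≈ 6.18 m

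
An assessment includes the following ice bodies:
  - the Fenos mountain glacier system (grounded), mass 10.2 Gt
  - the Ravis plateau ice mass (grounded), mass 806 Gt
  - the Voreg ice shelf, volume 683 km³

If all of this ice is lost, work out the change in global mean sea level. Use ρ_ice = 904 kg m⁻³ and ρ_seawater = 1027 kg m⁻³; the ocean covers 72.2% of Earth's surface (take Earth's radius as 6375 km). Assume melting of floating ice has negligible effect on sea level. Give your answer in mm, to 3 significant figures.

≈ 2.16 mm

Fenos: 10.2 Gt = 1.020×10^13 kg; dividing by ρ_w = 1027 kg m⁻³ gives 9.932×10^9 m³ of water.
Ravis: 806 Gt = 8.060×10^14 kg; dividing by ρ_w = 1027 kg m⁻³ gives 7.848×10^11 m³ of water.
The Voreg ice shelf is floating and already displaces its own weight of water, so its melt adds essentially nothing to sea level.
Total added water ≈ 7.947×10^11 m³ over 3.69×10^14 m² → Δh = 2.16×10^-3 m = 2.16 mm.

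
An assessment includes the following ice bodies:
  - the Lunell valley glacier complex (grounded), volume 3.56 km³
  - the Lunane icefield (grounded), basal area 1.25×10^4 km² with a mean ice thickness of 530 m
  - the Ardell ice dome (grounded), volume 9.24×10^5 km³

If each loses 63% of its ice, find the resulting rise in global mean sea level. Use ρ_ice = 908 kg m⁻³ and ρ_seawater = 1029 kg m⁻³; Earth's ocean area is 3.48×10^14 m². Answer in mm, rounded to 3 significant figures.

≈ 1490 mm

Lunell: 0.63 × 3.56 km³ × (908/1029) = 1.979 km³ of water.
Lunane: ice volume = 1.25×10^4 km² × 530 m = 6625 km³; 0.63 × 6625 × (908/1029) = 3683 km³ of water.
Ardell: 0.63 × 9.24×10^5 km³ × (908/1029) = 5.137×10^5 km³ of water.
Total added water ≈ 5.174×10^14 m³ over 3.48×10^14 m² → Δh = 1.49 m = 1490 mm.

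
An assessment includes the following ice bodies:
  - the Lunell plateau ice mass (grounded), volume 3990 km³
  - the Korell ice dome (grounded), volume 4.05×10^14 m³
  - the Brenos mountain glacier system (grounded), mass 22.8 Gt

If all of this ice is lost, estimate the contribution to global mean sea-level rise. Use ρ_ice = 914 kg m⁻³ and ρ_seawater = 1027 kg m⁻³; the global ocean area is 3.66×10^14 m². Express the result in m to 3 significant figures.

≈ 0.995 m

Lunell: 3990 km³ × (914/1027) = 3551 km³ of water.
Korell: 4.05×10^14 m³ × (914/1027) = 3.604×10^14 m³ of water.
Brenos: 22.8 Gt = 2.280×10^13 kg; dividing by ρ_w = 1027 kg m⁻³ gives 2.220×10^10 m³ of water.
Total added water ≈ 3.640×10^14 m³ over 3.66×10^14 m² → Δh = 0.995 m.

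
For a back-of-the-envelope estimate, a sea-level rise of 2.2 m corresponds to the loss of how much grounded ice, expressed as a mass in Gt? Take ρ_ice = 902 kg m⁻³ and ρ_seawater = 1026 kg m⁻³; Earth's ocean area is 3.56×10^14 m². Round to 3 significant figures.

≈ 8.04×10^5 Gt

Required water volume = Δh × A = 2.2 m × 3.56×10^14 m² = 7.832×10^14 m³.
ρ_w = 1026 kg m⁻³, so the mass of water = 7.832×10^14 m³ × 1026 kg m⁻³ = 8.036×10^17 kg = 8.04×10^5 Gt (and the same mass of ice, by conservation).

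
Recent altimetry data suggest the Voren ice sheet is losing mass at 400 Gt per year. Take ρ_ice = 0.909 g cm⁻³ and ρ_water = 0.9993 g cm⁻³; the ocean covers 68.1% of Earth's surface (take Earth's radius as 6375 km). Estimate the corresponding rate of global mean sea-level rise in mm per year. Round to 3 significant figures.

ρ_w = 0.9993 g cm⁻³ = 999.3 kg m⁻³. Annual water volume added = 400 Gt / ρ_w = 4.000×10^14 kg / 999.3 kg m⁻³ = 4.003×10^11 m³.
Δh per year = 4.003×10^11 / 3.48×10^14 = 1.15×10^-3 m = 1.15 mm.

≈ 1.15 mm/yr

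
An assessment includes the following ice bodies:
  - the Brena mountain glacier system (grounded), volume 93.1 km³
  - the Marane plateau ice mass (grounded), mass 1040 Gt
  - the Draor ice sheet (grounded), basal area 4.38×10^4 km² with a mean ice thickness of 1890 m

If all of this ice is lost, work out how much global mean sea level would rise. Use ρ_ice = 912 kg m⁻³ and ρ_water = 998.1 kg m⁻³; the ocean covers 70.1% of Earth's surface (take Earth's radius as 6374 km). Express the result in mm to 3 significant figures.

Brena: 93.1 km³ × (912/998.1) = 85.07 km³ of water.
Marane: 1040 Gt = 1.040×10^15 kg; dividing by ρ_w = 998.1 kg m⁻³ gives 1.042×10^12 m³ of water.
Draor: ice volume = 4.38×10^4 km² × 1890 m = 8.278×10^4 km³; 8.278×10^4 × (912/998.1) = 7.564×10^4 km³ of water.
Total added water ≈ 7.677×10^13 m³ over 3.58×10^14 m² → Δh = 0.215 m = 215 mm.

≈ 215 mm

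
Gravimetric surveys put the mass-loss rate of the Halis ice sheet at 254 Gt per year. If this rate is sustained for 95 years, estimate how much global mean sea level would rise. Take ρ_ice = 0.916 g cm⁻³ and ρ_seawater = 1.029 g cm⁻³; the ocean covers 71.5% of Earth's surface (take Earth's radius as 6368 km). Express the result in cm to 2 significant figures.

≈ 6.4 cm

Total mass lost = 254 Gt/yr × 95 yr = 2.413×10^4 Gt = 2.413×10^16 kg.
ρ_w = 1.029 g cm⁻³ = 1029 kg m⁻³, so water volume = 2.413×10^16 / 1029 = 2.345×10^13 m³.
Δh = 2.345×10^13 / 3.64×10^14 = 0.0644 m = 6.4 cm.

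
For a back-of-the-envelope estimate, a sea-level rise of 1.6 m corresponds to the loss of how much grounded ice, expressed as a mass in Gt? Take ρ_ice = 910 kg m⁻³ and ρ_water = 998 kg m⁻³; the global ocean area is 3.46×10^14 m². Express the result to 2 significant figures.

≈ 5.5×10^5 Gt

Required water volume = Δh × A = 1.6 m × 3.46×10^14 m² = 5.536×10^14 m³.
ρ_w = 998 kg m⁻³, so the mass of water = 5.536×10^14 m³ × 998 kg m⁻³ = 5.525×10^17 kg = 5.5×10^5 Gt (and the same mass of ice, by conservation).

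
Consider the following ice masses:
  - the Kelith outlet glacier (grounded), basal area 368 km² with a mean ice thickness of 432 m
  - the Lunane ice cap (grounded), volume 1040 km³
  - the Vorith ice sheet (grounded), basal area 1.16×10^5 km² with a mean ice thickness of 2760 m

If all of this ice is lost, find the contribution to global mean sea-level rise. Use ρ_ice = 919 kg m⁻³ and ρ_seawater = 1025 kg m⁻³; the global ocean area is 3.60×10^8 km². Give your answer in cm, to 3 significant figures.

≈ 80.0 cm

Kelith: ice volume = 368 km² × 432 m = 159.0 km³; 159.0 × (919/1025) = 142.5 km³ of water.
Lunane: 1040 km³ × (919/1025) = 932.4 km³ of water.
Vorith: ice volume = 1.16×10^5 km² × 2760 m = 3.202×10^5 km³; 3.202×10^5 × (919/1025) = 2.871×10^5 km³ of water.
Total added water ≈ 2.881×10^14 m³ over 3.60×10^14 m² → Δh = 0.800 m = 80.0 cm.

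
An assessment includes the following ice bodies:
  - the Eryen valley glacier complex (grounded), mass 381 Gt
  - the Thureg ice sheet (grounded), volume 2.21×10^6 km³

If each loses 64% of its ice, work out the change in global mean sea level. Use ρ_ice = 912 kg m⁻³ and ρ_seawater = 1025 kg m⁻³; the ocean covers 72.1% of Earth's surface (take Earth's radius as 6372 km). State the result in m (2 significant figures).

≈ 3.4 m

Eryen: 0.64 × 381 Gt = 2.438×10^14 kg; dividing by ρ_w = 1025 kg m⁻³ gives 2.379×10^11 m³ of water.
Thureg: 0.64 × 2.21×10^6 km³ × (912/1025) = 1.258×10^6 km³ of water.
Total added water ≈ 1.259×10^15 m³ over 3.68×10^14 m² → Δh = 3.42 m.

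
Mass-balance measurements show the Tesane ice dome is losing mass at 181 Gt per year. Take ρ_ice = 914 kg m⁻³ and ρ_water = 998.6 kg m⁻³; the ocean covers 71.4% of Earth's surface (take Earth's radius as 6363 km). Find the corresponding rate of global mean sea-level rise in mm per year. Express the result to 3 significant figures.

ρ_w = 998.6 kg m⁻³. Annual water volume added = 181 Gt / ρ_w = 1.810×10^14 kg / 998.6 kg m⁻³ = 1.813×10^11 m³.
Δh per year = 1.813×10^11 / 3.63×10^14 = 4.99×10^-4 m = 0.499 mm.

≈ 0.499 mm/yr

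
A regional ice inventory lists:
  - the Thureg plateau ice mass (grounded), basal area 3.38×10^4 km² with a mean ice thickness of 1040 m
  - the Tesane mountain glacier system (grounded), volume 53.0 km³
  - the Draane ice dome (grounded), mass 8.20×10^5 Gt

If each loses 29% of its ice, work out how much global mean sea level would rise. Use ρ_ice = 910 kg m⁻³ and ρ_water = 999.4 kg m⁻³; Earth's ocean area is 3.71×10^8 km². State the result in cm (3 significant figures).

≈ 66.6 cm

Thureg: ice volume = 3.38×10^4 km² × 1040 m = 3.515×10^4 km³; 0.29 × 3.515×10^4 × (910/999.4) = 9282 km³ of water.
Tesane: 0.29 × 53.0 km³ × (910/999.4) = 14.00 km³ of water.
Draane: 0.29 × 8.20×10^5 Gt = 2.378×10^17 kg; dividing by ρ_w = 999.4 kg m⁻³ gives 2.379×10^14 m³ of water.
Total added water ≈ 2.472×10^14 m³ over 3.71×10^14 m² → Δh = 0.666 m = 66.6 cm.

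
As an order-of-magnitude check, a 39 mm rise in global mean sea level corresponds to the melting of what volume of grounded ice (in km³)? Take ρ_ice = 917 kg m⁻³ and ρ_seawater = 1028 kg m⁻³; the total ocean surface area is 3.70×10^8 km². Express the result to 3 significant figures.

≈ 1.62×10^4 km³

Required water volume = Δh × A = 0.039 m × 3.70×10^14 m² = 1.443×10^13 m³ = 1.443×10^4 km³.
Ice volume = water volume × ρ_w/ρ_ice = 1.443×10^4 × 1028/917 = 1.62×10^4 km³.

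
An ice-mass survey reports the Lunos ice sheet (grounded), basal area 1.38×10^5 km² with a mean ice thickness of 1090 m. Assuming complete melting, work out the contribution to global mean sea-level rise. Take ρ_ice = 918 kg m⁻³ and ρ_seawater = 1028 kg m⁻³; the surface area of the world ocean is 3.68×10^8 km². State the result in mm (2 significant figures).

Lunos: ice volume = 1.38×10^5 km² × 1090 m = 1.504×10^5 km³; 1.504×10^5 × (918/1028) = 1.343×10^5 km³ of water.
Spread over 3.68×10^14 m² of ocean, Δh = 1.343×10^14 / 3.68×10^14 = 0.365 m = 370 mm.

≈ 370 mm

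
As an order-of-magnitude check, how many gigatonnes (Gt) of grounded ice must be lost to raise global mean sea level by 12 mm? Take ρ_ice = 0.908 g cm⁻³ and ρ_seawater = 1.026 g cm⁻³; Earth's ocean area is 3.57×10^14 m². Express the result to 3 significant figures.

Required water volume = Δh × A = 0.012 m × 3.57×10^14 m² = 4.284×10^12 m³.
ρ_w = 1.026 g cm⁻³ = 1026 kg m⁻³, so the mass of water = 4.284×10^12 m³ × 1026 kg m⁻³ = 4.395×10^15 kg = 4400 Gt (and the same mass of ice, by conservation).

≈ 4400 Gt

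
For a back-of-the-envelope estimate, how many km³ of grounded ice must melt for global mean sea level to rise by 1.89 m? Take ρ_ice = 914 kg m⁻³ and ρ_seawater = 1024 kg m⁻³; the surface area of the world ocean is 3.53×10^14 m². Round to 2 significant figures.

Required water volume = Δh × A = 1.89 m × 3.53×10^14 m² = 6.672×10^14 m³ = 6.672×10^5 km³.
Ice volume = water volume × ρ_w/ρ_ice = 6.672×10^5 × 1024/914 = 7.5×10^5 km³.

≈ 7.5×10^5 km³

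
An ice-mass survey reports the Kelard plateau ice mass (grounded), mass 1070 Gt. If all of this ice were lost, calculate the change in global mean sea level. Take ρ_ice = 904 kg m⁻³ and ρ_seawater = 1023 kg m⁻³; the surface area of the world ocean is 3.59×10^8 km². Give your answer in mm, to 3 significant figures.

Kelard: 1070 Gt = 1.070×10^15 kg; dividing by ρ_w = 1023 kg m⁻³ gives 1.046×10^12 m³ of water.
Spread over 3.59×10^14 m² of ocean, Δh = 1.046×10^12 / 3.59×10^14 = 2.91×10^-3 m = 2.91 mm.

≈ 2.91 mm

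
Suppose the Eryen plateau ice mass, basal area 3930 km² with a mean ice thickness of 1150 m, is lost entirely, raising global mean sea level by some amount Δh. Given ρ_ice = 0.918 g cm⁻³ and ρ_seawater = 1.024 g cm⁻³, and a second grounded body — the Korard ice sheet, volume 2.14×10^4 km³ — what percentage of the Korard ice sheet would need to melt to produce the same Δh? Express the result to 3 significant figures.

≈ 21.1 %

Equal sea-level rise means equal mass of meltwater, i.e. equal mass of ice lost.
Ice mass of Eryen: 4.149×10^15 kg; ice mass of Korard: 1.965×10^16 kg.
Fraction required = 4.149×10^15 / 1.965×10^16 = 0.211 → 21.1 %.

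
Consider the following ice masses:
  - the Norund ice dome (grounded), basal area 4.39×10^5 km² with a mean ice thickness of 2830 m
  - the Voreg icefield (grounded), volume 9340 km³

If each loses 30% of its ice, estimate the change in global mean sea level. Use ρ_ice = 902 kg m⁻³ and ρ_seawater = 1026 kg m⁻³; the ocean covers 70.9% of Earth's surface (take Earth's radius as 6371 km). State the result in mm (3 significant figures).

≈ 913 mm

Norund: ice volume = 4.39×10^5 km² × 2830 m = 1.242×10^6 km³; 0.3 × 1.242×10^6 × (902/1026) = 3.277×10^5 km³ of water.
Voreg: 0.3 × 9340 km³ × (902/1026) = 2463 km³ of water.
Total added water ≈ 3.301×10^14 m³ over 3.62×10^14 m² → Δh = 0.913 m = 913 mm.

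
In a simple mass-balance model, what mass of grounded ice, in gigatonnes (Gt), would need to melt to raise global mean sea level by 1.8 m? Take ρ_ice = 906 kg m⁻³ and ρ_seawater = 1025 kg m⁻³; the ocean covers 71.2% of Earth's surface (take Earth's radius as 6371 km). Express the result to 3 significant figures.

≈ 6.70×10^5 Gt

Required water volume = Δh × A = 1.8 m × 3.63×10^14 m² = 6.537×10^14 m³.
ρ_w = 1025 kg m⁻³, so the mass of water = 6.537×10^14 m³ × 1025 kg m⁻³ = 6.700×10^17 kg = 6.70×10^5 Gt (and the same mass of ice, by conservation).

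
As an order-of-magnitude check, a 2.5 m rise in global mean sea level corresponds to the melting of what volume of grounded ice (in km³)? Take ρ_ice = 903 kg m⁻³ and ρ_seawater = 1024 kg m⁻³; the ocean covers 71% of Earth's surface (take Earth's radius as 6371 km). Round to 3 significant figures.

≈ 1.03×10^6 km³

Required water volume = Δh × A = 2.5 m × 3.62×10^14 m² = 9.054×10^14 m³ = 9.054×10^5 km³.
Ice volume = water volume × ρ_w/ρ_ice = 9.054×10^5 × 1024/903 = 1.03×10^6 km³.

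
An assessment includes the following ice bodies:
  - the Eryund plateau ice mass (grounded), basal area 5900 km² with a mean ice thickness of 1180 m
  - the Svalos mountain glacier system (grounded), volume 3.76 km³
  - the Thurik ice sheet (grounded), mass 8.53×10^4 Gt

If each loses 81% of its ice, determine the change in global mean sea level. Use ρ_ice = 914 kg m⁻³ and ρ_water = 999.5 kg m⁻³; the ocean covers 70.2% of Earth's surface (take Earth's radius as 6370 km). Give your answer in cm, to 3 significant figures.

≈ 20.8 cm

Eryund: ice volume = 5900 km² × 1180 m = 6962 km³; 0.81 × 6962 × (914/999.5) = 5157 km³ of water.
Svalos: 0.81 × 3.76 km³ × (914/999.5) = 2.785 km³ of water.
Thurik: 0.81 × 8.53×10^4 Gt = 6.909×10^16 kg; dividing by ρ_w = 999.5 kg m⁻³ gives 6.913×10^13 m³ of water.
Total added water ≈ 7.429×10^13 m³ over 3.58×10^14 m² → Δh = 0.208 m = 20.8 cm.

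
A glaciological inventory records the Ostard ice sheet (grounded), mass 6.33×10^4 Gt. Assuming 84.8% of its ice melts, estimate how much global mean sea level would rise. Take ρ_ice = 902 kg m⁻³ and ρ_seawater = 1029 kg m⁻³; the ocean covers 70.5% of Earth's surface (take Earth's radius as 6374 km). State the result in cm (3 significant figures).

Ostard: 0.848 × 6.33×10^4 Gt = 5.368×10^16 kg; dividing by ρ_w = 1029 kg m⁻³ gives 5.217×10^13 m³ of water.
Spread over 3.60×10^14 m² of ocean, Δh = 5.217×10^13 / 3.60×10^14 = 0.145 m = 14.5 cm.

≈ 14.5 cm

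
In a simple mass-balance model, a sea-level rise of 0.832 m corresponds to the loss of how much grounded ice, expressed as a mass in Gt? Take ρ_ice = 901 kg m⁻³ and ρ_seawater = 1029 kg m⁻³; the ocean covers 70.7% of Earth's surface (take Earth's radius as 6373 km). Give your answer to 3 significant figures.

≈ 3.09×10^5 Gt

Required water volume = Δh × A = 0.832 m × 3.61×10^14 m² = 3.002×10^14 m³.
ρ_w = 1029 kg m⁻³, so the mass of water = 3.002×10^14 m³ × 1029 kg m⁻³ = 3.089×10^17 kg = 3.09×10^5 Gt (and the same mass of ice, by conservation).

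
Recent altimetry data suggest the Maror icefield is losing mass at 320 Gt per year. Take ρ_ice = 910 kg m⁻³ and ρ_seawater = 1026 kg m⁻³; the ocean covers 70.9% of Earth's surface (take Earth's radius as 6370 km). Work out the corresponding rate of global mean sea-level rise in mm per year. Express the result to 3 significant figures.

ρ_w = 1026 kg m⁻³. Annual water volume added = 320 Gt / ρ_w = 3.200×10^14 kg / 1026 kg m⁻³ = 3.119×10^11 m³.
Δh per year = 3.119×10^11 / 3.62×10^14 = 8.63×10^-4 m = 0.863 mm.

≈ 0.863 mm/yr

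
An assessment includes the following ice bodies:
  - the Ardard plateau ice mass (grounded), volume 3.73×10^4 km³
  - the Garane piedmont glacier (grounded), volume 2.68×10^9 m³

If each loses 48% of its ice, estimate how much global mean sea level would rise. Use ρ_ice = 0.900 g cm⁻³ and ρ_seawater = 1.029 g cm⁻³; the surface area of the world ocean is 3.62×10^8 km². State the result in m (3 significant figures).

≈ 0.0433 m

Ardard: 0.48 × 3.73×10^4 km³ × (900/1029) = 1.566×10^4 km³ of water.
Garane: 0.48 × 2.68×10^9 m³ × (900/1029) = 1.125×10^9 m³ of water.
Total added water ≈ 1.566×10^13 m³ over 3.62×10^14 m² → Δh = 0.0433 m.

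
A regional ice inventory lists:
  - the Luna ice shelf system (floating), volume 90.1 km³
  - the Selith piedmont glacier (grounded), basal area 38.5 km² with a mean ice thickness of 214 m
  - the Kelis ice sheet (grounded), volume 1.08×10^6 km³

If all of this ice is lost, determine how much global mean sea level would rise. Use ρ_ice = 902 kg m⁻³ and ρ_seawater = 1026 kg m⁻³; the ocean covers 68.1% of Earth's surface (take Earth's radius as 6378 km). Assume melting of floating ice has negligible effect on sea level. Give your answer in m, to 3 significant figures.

≈ 2.73 m

The Luna ice shelf system is floating and already displaces its own weight of water, so its melt adds essentially nothing to sea level.
Selith: ice volume = 38.5 km² × 214 m = 8.239 km³; 8.239 × (902/1026) = 7.243 km³ of water.
Kelis: 1.08×10^6 km³ × (902/1026) = 9.495×10^5 km³ of water.
Total added water ≈ 9.495×10^14 m³ over 3.48×10^14 m² → Δh = 2.73 m.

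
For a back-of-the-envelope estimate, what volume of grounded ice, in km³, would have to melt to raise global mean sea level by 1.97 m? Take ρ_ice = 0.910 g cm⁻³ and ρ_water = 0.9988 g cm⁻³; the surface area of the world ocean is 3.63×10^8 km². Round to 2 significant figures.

≈ 7.8×10^5 km³

Required water volume = Δh × A = 1.97 m × 3.63×10^14 m² = 7.151×10^14 m³ = 7.151×10^5 km³.
Ice volume = water volume × ρ_w/ρ_ice = 7.151×10^5 × 998.8/910 = 7.8×10^5 km³.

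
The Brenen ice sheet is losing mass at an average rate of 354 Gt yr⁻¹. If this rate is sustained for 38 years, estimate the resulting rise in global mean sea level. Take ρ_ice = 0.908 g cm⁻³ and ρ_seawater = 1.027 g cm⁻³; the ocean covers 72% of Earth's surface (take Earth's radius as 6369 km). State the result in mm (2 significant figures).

≈ 36 mm

Total mass lost = 354 Gt/yr × 38 yr = 1.345×10^4 Gt = 1.345×10^16 kg.
ρ_w = 1.027 g cm⁻³ = 1027 kg m⁻³, so water volume = 1.345×10^16 / 1027 = 1.310×10^13 m³.
Δh = 1.310×10^13 / 3.67×10^14 = 0.0357 m = 36 mm.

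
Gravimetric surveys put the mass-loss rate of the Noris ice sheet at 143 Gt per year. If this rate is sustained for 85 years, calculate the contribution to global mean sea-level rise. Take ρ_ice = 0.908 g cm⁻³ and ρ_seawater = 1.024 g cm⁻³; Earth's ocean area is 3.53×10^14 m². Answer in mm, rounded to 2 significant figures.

≈ 34 mm

Total mass lost = 143 Gt/yr × 85 yr = 1.216×10^4 Gt = 1.216×10^16 kg.
ρ_w = 1.024 g cm⁻³ = 1024 kg m⁻³, so water volume = 1.216×10^16 / 1024 = 1.187×10^13 m³.
Δh = 1.187×10^13 / 3.53×10^14 = 0.0336 m = 34 mm.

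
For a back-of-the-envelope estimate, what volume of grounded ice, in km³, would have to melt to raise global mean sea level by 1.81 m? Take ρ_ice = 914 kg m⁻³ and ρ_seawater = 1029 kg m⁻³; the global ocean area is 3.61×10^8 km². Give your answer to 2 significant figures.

Required water volume = Δh × A = 1.81 m × 3.61×10^14 m² = 6.534×10^14 m³ = 6.534×10^5 km³.
Ice volume = water volume × ρ_w/ρ_ice = 6.534×10^5 × 1029/914 = 7.4×10^5 km³.

≈ 7.4×10^5 km³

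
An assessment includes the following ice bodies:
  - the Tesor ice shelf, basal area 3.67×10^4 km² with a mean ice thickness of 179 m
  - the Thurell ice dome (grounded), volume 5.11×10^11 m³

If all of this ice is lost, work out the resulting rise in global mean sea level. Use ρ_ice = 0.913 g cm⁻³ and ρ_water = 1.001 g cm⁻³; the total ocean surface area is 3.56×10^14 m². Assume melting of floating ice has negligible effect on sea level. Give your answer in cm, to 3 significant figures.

≈ 0.131 cm

The Tesor ice shelf is floating and already displaces its own weight of water, so its melt adds essentially nothing to sea level.
Thurell: 5.11×10^11 m³ × (913/1001) = 4.661×10^11 m³ of water.
Total added water ≈ 4.661×10^11 m³ over 3.56×10^14 m² → Δh = 1.31×10^-3 m = 0.131 cm.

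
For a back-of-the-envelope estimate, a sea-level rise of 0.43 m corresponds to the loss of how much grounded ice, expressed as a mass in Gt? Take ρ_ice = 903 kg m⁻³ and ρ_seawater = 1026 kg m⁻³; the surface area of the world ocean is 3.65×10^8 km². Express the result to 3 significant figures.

Required water volume = Δh × A = 0.43 m × 3.65×10^14 m² = 1.570×10^14 m³.
ρ_w = 1026 kg m⁻³, so the mass of water = 1.570×10^14 m³ × 1026 kg m⁻³ = 1.610×10^17 kg = 1.61×10^5 Gt (and the same mass of ice, by conservation).

≈ 1.61×10^5 Gt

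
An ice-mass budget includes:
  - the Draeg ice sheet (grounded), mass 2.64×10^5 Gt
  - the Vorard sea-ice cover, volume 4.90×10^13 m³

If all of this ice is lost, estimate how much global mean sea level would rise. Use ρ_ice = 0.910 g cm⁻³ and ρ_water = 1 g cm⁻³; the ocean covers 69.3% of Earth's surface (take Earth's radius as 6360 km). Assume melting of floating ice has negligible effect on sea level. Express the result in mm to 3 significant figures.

Draeg: 2.64×10^5 Gt = 2.640×10^17 kg; dividing by ρ_w = 1 g cm⁻³ = 1000 kg m⁻³ gives 2.640×10^14 m³ of water.
The Vorard sea-ice cover is floating and already displaces its own weight of water, so its melt adds essentially nothing to sea level.
Total added water ≈ 2.640×10^14 m³ over 3.52×10^14 m² → Δh = 0.749 m = 749 mm.

≈ 749 mm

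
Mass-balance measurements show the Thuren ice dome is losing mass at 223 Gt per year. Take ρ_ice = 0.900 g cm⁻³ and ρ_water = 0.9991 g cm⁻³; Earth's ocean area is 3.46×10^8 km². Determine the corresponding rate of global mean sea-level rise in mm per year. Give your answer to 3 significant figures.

≈ 0.645 mm/yr

ρ_w = 0.9991 g cm⁻³ = 999.1 kg m⁻³. Annual water volume added = 223 Gt / ρ_w = 2.230×10^14 kg / 999.1 kg m⁻³ = 2.232×10^11 m³.
Δh per year = 2.232×10^11 / 3.46×10^14 = 6.45×10^-4 m = 0.645 mm.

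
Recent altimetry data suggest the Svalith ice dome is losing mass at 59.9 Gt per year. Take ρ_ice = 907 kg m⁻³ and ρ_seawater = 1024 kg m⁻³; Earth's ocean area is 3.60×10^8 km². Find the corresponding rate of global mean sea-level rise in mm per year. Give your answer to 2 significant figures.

≈ 0.16 mm/yr

ρ_w = 1024 kg m⁻³. Annual water volume added = 59.9 Gt / ρ_w = 5.990×10^13 kg / 1024 kg m⁻³ = 5.850×10^10 m³.
Δh per year = 5.850×10^10 / 3.60×10^14 = 1.62×10^-4 m = 0.16 mm.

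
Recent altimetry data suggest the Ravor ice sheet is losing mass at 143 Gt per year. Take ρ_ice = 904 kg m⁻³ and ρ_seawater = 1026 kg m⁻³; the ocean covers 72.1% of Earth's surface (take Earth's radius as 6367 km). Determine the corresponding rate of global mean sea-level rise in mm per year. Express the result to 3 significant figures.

≈ 0.379 mm/yr

ρ_w = 1026 kg m⁻³. Annual water volume added = 143 Gt / ρ_w = 1.430×10^14 kg / 1026 kg m⁻³ = 1.394×10^11 m³.
Δh per year = 1.394×10^11 / 3.67×10^14 = 3.79×10^-4 m = 0.379 mm.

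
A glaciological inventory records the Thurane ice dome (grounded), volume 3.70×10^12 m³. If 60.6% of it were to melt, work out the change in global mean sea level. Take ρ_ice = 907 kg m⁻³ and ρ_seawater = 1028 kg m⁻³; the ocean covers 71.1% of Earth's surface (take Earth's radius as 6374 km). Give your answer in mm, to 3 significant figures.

Thurane: 0.606 × 3.70×10^12 m³ × (907/1028) = 1.978×10^12 m³ of water.
Spread over 3.63×10^14 m² of ocean, Δh = 1.978×10^12 / 3.63×10^14 = 5.45×10^-3 m = 5.45 mm.

≈ 5.45 mm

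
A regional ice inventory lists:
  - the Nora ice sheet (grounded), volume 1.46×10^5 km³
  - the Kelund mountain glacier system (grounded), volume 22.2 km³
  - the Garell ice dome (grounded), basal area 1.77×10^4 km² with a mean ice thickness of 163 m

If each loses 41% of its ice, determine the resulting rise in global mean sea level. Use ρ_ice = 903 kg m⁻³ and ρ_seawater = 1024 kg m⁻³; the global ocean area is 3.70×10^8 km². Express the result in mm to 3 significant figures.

Nora: 0.41 × 1.46×10^5 km³ × (903/1024) = 5.279×10^4 km³ of water.
Kelund: 0.41 × 22.2 km³ × (903/1024) = 8.026 km³ of water.
Garell: ice volume = 1.77×10^4 km² × 163 m = 2885 km³; 0.41 × 2885 × (903/1024) = 1043 km³ of water.
Total added water ≈ 5.384×10^13 m³ over 3.70×10^14 m² → Δh = 0.146 m = 146 mm.

≈ 146 mm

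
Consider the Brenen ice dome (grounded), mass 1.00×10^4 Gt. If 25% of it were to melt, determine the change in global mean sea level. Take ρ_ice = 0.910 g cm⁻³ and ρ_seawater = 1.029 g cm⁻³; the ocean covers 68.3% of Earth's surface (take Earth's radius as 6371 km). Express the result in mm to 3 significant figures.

≈ 6.97 mm

Brenen: 0.25 × 1.00×10^4 Gt = 2.500×10^15 kg; dividing by ρ_w = 1.029 g cm⁻³ = 1029 kg m⁻³ gives 2.430×10^12 m³ of water.
Spread over 3.48×10^14 m² of ocean, Δh = 2.430×10^12 / 3.48×10^14 = 6.97×10^-3 m = 6.97 mm.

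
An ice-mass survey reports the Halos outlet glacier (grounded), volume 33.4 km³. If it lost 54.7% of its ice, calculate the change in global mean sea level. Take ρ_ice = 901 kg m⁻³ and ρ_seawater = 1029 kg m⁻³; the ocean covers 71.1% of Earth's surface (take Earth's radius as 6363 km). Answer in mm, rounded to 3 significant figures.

Halos: 0.547 × 33.4 km³ × (901/1029) = 16.00 km³ of water.
Spread over 3.62×10^14 m² of ocean, Δh = 1.600×10^10 / 3.62×10^14 = 4.42×10^-5 m = 0.0442 mm.

≈ 0.0442 mm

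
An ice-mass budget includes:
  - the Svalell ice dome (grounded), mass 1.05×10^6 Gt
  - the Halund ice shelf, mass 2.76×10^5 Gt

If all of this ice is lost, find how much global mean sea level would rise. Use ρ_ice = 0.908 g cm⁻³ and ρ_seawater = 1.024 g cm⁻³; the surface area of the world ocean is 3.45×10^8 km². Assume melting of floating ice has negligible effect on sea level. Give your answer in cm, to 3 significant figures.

≈ 297 cm

Svalell: 1.05×10^6 Gt = 1.050×10^18 kg; dividing by ρ_w = 1.024 g cm⁻³ = 1024 kg m⁻³ gives 1.025×10^15 m³ of water.
The Halund ice shelf is floating and already displaces its own weight of water, so its melt adds essentially nothing to sea level.
Total added water ≈ 1.025×10^15 m³ over 3.45×10^14 m² → Δh = 2.97 m = 297 cm.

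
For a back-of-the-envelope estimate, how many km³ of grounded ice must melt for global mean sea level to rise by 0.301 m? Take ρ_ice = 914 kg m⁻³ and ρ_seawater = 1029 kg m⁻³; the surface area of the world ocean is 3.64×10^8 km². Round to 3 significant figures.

Required water volume = Δh × A = 0.301 m × 3.64×10^14 m² = 1.096×10^14 m³ = 1.096×10^5 km³.
Ice volume = water volume × ρ_w/ρ_ice = 1.096×10^5 × 1029/914 = 1.23×10^5 km³.

≈ 1.23×10^5 km³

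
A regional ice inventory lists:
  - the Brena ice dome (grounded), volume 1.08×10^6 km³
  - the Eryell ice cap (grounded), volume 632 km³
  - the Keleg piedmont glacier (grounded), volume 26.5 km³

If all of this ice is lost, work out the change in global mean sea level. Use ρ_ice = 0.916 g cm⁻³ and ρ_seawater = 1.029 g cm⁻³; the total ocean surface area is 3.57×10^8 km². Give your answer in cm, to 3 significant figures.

≈ 269 cm

Brena: 1.08×10^6 km³ × (916/1029) = 9.614×10^5 km³ of water.
Eryell: 632 km³ × (916/1029) = 562.6 km³ of water.
Keleg: 26.5 km³ × (916/1029) = 23.59 km³ of water.
Total added water ≈ 9.620×10^14 m³ over 3.57×10^14 m² → Δh = 2.69 m = 269 cm.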